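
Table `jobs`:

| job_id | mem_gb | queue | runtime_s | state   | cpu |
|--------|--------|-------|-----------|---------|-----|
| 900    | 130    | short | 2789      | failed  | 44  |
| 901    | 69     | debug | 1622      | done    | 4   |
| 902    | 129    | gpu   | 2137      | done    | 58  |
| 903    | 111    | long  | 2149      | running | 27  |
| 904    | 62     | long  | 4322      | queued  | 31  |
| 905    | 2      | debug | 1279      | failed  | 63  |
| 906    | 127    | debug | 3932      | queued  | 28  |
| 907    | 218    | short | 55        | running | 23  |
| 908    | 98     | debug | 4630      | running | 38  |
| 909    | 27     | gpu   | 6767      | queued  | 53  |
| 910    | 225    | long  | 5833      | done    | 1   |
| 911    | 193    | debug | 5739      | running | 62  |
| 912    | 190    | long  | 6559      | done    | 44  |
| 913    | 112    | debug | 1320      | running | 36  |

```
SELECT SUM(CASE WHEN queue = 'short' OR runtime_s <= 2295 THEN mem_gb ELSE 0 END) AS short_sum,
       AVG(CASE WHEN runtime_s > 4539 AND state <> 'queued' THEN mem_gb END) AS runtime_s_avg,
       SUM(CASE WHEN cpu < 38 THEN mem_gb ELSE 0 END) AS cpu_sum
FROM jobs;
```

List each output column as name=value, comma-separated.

[short_sum: queue = 'short' OR runtime_s <= 2295]
job_id=900: ✓ → 130
job_id=901: ✓ → 69
job_id=902: ✓ → 129
job_id=903: ✓ → 111
job_id=904: ✗
job_id=905: ✓ → 2
job_id=906: ✗
job_id=907: ✓ → 218
job_id=908: ✗
job_id=909: ✗
job_id=910: ✗
job_id=911: ✗
job_id=912: ✗
job_id=913: ✓ → 112
short_sum = 130 + 69 + 129 + 111 + 2 + 218 + 112 = 771
—
[runtime_s_avg: runtime_s > 4539 AND state <> 'queued']
job_id=900: ✗
job_id=901: ✗
job_id=902: ✗
job_id=903: ✗
job_id=904: ✗
job_id=905: ✗
job_id=906: ✗
job_id=907: ✗
job_id=908: ✓ → 98
job_id=909: ✗
job_id=910: ✓ → 225
job_id=911: ✓ → 193
job_id=912: ✓ → 190
job_id=913: ✗
runtime_s_avg = (98 + 225 + 193 + 190) / 4 = 176.5
—
[cpu_sum: cpu < 38]
job_id=900: ✗
job_id=901: ✓ → 69
job_id=902: ✗
job_id=903: ✓ → 111
job_id=904: ✓ → 62
job_id=905: ✗
job_id=906: ✓ → 127
job_id=907: ✓ → 218
job_id=908: ✗
job_id=909: ✗
job_id=910: ✓ → 225
job_id=911: ✗
job_id=912: ✗
job_id=913: ✓ → 112
cpu_sum = 69 + 111 + 62 + 127 + 218 + 225 + 112 = 924

short_sum=771, runtime_s_avg=176.5, cpu_sum=924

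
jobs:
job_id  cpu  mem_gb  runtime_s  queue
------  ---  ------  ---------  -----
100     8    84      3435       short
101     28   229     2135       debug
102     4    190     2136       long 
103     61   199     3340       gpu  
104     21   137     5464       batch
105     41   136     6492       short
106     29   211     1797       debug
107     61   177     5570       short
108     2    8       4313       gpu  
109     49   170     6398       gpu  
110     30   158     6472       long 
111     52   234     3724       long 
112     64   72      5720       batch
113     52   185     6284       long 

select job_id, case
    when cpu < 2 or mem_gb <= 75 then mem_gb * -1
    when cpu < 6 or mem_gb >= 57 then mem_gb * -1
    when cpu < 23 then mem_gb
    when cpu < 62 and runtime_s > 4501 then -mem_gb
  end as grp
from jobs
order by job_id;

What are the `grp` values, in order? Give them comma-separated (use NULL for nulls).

-84, -229, -190, -199, -137, -136, -211, -177, -8, -170, -158, -234, -72, -185

job_id=100: cpu < 6 or mem_gb >= 57 → -84
job_id=101: cpu < 6 or mem_gb >= 57 → -229
job_id=102: cpu < 6 or mem_gb >= 57 → -190
job_id=103: cpu < 6 or mem_gb >= 57 → -199
job_id=104: cpu < 6 or mem_gb >= 57 → -137
job_id=105: cpu < 6 or mem_gb >= 57 → -136
job_id=106: cpu < 6 or mem_gb >= 57 → -211
job_id=107: cpu < 6 or mem_gb >= 57 → -177
job_id=108: cpu < 2 or mem_gb <= 75 → -8
job_id=109: cpu < 6 or mem_gb >= 57 → -170
job_id=110: cpu < 6 or mem_gb >= 57 → -158
job_id=111: cpu < 6 or mem_gb >= 57 → -234
job_id=112: cpu < 2 or mem_gb <= 75 → -72
job_id=113: cpu < 6 or mem_gb >= 57 → -185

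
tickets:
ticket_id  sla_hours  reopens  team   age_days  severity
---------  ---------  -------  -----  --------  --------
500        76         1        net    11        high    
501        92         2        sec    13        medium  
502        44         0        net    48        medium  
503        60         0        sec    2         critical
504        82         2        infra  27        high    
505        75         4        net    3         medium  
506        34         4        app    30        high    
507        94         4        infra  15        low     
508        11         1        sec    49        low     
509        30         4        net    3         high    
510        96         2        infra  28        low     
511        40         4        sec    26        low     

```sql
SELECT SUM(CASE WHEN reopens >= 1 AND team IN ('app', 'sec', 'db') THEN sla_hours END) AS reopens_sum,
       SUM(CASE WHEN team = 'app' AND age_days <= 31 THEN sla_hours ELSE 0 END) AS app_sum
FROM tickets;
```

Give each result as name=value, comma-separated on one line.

reopens_sum=177, app_sum=34

[reopens_sum: reopens >= 1 AND team IN ('app', 'sec', 'db')]
ticket_id=500: ✗
ticket_id=501: ✓ → 92
ticket_id=502: ✗
ticket_id=503: ✗
ticket_id=504: ✗
ticket_id=505: ✗
ticket_id=506: ✓ → 34
ticket_id=507: ✗
ticket_id=508: ✓ → 11
ticket_id=509: ✗
ticket_id=510: ✗
ticket_id=511: ✓ → 40
reopens_sum = 92 + 34 + 11 + 40 = 177
—
[app_sum: team = 'app' AND age_days <= 31]
ticket_id=500: ✗
ticket_id=501: ✗
ticket_id=502: ✗
ticket_id=503: ✗
ticket_id=504: ✗
ticket_id=505: ✗
ticket_id=506: ✓ → 34
ticket_id=507: ✗
ticket_id=508: ✗
ticket_id=509: ✗
ticket_id=510: ✗
ticket_id=511: ✗
app_sum = 34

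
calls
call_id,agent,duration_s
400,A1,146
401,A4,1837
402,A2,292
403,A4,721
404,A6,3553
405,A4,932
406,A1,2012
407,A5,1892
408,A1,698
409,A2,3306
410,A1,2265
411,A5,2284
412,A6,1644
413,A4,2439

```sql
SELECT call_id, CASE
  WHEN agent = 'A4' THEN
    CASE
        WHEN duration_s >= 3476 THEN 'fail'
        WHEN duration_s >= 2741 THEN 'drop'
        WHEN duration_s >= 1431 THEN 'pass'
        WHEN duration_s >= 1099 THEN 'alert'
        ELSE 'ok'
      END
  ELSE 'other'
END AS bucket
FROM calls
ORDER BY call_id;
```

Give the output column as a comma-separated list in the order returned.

call_id=400: agent='A1' → outer ELSE → other
call_id=401: agent='A4' → inner[duration_s >= 1431] → pass
call_id=402: agent='A2' → outer ELSE → other
call_id=403: agent='A4' → inner[ELSE] → ok
call_id=404: agent='A6' → outer ELSE → other
call_id=405: agent='A4' → inner[ELSE] → ok
call_id=406: agent='A1' → outer ELSE → other
call_id=407: agent='A5' → outer ELSE → other
call_id=408: agent='A1' → outer ELSE → other
call_id=409: agent='A2' → outer ELSE → other
call_id=410: agent='A1' → outer ELSE → other
call_id=411: agent='A5' → outer ELSE → other
call_id=412: agent='A6' → outer ELSE → other
call_id=413: agent='A4' → inner[duration_s >= 1431] → pass

other, pass, other, ok, other, ok, other, other, other, other, other, other, other, pass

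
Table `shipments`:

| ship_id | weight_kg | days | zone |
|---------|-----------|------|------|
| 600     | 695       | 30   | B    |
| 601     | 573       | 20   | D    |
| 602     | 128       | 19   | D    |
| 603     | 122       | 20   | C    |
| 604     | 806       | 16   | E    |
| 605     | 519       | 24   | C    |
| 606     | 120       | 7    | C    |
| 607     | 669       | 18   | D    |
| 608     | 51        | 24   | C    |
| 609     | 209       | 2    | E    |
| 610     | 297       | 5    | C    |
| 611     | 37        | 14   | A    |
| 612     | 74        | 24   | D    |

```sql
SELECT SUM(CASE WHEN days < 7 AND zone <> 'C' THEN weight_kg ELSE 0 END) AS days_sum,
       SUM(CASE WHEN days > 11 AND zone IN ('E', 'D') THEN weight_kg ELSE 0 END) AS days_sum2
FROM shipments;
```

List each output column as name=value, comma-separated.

days_sum=209, days_sum2=2250

[days_sum: days < 7 AND zone <> 'C']
ship_id=600: ✗
ship_id=601: ✗
ship_id=602: ✗
ship_id=603: ✗
ship_id=604: ✗
ship_id=605: ✗
ship_id=606: ✗
ship_id=607: ✗
ship_id=608: ✗
ship_id=609: ✓ → 209
ship_id=610: ✗
ship_id=611: ✗
ship_id=612: ✗
days_sum = 209
—
[days_sum2: days > 11 AND zone IN ('E', 'D')]
ship_id=600: ✗
ship_id=601: ✓ → 573
ship_id=602: ✓ → 128
ship_id=603: ✗
ship_id=604: ✓ → 806
ship_id=605: ✗
ship_id=606: ✗
ship_id=607: ✓ → 669
ship_id=608: ✗
ship_id=609: ✗
ship_id=610: ✗
ship_id=611: ✗
ship_id=612: ✓ → 74
days_sum2 = 573 + 128 + 806 + 669 + 74 = 2250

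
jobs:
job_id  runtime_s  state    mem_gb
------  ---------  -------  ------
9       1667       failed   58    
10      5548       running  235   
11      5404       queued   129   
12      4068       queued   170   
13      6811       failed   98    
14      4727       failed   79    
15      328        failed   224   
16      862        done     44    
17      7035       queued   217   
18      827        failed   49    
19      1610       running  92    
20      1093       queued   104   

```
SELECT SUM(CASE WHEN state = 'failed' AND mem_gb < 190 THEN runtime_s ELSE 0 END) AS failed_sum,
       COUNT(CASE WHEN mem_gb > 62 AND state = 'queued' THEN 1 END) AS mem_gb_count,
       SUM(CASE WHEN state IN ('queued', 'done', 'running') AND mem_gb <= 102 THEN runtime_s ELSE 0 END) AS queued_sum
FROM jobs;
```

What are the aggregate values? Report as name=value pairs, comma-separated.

[failed_sum: state = 'failed' AND mem_gb < 190]
job_id=9: ✓ → 1667
job_id=10: ✗
job_id=11: ✗
job_id=12: ✗
job_id=13: ✓ → 6811
job_id=14: ✓ → 4727
job_id=15: ✗
job_id=16: ✗
job_id=17: ✗
job_id=18: ✓ → 827
job_id=19: ✗
job_id=20: ✗
failed_sum = 1667 + 6811 + 4727 + 827 = 14032
—
[mem_gb_count: mem_gb > 62 AND state = 'queued']
job_id=9: ✗
job_id=10: ✗
job_id=11: ✓ → 1
job_id=12: ✓ → 1
job_id=13: ✗
job_id=14: ✗
job_id=15: ✗
job_id=16: ✗
job_id=17: ✓ → 1
job_id=18: ✗
job_id=19: ✗
job_id=20: ✓ → 1
mem_gb_count = COUNT(1, 1, 1, 1) = 4
—
[queued_sum: state IN ('queued', 'done', 'running') AND mem_gb <= 102]
job_id=9: ✗
job_id=10: ✗
job_id=11: ✗
job_id=12: ✗
job_id=13: ✗
job_id=14: ✗
job_id=15: ✗
job_id=16: ✓ → 862
job_id=17: ✗
job_id=18: ✗
job_id=19: ✓ → 1610
job_id=20: ✗
queued_sum = 862 + 1610 = 2472

failed_sum=14032, mem_gb_count=4, queued_sum=2472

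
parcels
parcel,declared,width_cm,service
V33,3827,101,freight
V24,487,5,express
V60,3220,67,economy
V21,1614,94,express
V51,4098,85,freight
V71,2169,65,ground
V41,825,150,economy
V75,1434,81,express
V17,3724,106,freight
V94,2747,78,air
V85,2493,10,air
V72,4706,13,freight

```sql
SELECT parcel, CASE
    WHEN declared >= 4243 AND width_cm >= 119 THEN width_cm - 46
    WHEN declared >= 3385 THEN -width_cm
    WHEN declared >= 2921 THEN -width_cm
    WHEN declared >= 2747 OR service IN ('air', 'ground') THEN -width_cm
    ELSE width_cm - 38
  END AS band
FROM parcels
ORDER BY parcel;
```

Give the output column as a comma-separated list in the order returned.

parcel=V17: declared >= 3385 → -106
parcel=V21: ELSE → 56
parcel=V24: ELSE → -33
parcel=V33: declared >= 3385 → -101
parcel=V41: ELSE → 112
parcel=V51: declared >= 3385 → -85
parcel=V60: declared >= 2921 → -67
parcel=V71: declared >= 2747 OR service IN ('air', 'ground') → -65
parcel=V72: declared >= 3385 → -13
parcel=V75: ELSE → 43
parcel=V85: declared >= 2747 OR service IN ('air', 'ground') → -10
parcel=V94: declared >= 2747 OR service IN ('air', 'ground') → -78

-106, 56, -33, -101, 112, -85, -67, -65, -13, 43, -10, -78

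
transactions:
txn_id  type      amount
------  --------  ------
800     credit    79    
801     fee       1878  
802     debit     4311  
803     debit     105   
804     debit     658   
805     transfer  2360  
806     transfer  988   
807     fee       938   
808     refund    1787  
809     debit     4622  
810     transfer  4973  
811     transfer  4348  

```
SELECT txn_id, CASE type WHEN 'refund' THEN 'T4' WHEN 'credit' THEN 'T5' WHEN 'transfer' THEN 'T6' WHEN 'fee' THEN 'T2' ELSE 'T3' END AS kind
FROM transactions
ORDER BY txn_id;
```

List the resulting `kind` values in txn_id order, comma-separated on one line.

txn_id=800: type='credit' → T5
txn_id=801: type='fee' → T2
txn_id=802: ELSE → T3
txn_id=803: ELSE → T3
txn_id=804: ELSE → T3
txn_id=805: type='transfer' → T6
txn_id=806: type='transfer' → T6
txn_id=807: type='fee' → T2
txn_id=808: type='refund' → T4
txn_id=809: ELSE → T3
txn_id=810: type='transfer' → T6
txn_id=811: type='transfer' → T6

T5, T2, T3, T3, T3, T6, T6, T2, T4, T3, T6, T6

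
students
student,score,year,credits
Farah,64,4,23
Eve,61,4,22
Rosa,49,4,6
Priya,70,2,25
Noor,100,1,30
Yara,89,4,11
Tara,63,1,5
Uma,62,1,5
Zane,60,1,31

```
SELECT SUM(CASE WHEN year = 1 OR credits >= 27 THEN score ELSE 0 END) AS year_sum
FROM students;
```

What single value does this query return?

student=Farah: ✗
student=Eve: ✗
student=Rosa: ✗
student=Priya: ✗
student=Noor: ✓ → 100
student=Yara: ✗
student=Tara: ✓ → 63
student=Uma: ✓ → 62
student=Zane: ✓ → 60
year_sum = 100 + 63 + 62 + 60 = 285

285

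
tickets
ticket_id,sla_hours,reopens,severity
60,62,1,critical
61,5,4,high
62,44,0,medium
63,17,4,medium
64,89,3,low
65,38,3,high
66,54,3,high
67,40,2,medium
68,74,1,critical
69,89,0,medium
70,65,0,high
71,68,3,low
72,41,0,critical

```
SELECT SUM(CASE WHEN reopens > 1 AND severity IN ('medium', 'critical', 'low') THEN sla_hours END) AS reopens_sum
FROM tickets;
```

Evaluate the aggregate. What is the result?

214

ticket_id=60: ✗
ticket_id=61: ✗
ticket_id=62: ✗
ticket_id=63: ✓ → 17
ticket_id=64: ✓ → 89
ticket_id=65: ✗
ticket_id=66: ✗
ticket_id=67: ✓ → 40
ticket_id=68: ✗
ticket_id=69: ✗
ticket_id=70: ✗
ticket_id=71: ✓ → 68
ticket_id=72: ✗
reopens_sum = 17 + 89 + 40 + 68 = 214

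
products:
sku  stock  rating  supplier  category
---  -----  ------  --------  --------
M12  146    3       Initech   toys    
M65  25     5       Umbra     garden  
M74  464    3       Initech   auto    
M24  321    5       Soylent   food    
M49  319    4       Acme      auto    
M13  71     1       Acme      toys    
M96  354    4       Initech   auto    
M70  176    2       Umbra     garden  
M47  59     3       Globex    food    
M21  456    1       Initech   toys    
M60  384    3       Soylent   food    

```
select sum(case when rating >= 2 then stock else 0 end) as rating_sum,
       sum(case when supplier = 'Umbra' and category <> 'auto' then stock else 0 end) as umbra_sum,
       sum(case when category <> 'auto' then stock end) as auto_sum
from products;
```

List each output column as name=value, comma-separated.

rating_sum=2248, umbra_sum=201, auto_sum=1638

[rating_sum: rating >= 2]
sku=M12: ✓ → 146
sku=M65: ✓ → 25
sku=M74: ✓ → 464
sku=M24: ✓ → 321
sku=M49: ✓ → 319
sku=M13: ✗
sku=M96: ✓ → 354
sku=M70: ✓ → 176
sku=M47: ✓ → 59
sku=M21: ✗
sku=M60: ✓ → 384
rating_sum = 146 + 25 + 464 + 321 + 319 + 354 + 176 + 59 + 384 = 2248
—
[umbra_sum: supplier = 'Umbra' and category <> 'auto']
sku=M12: ✗
sku=M65: ✓ → 25
sku=M74: ✗
sku=M24: ✗
sku=M49: ✗
sku=M13: ✗
sku=M96: ✗
sku=M70: ✓ → 176
sku=M47: ✗
sku=M21: ✗
sku=M60: ✗
umbra_sum = 25 + 176 = 201
—
[auto_sum: category <> 'auto']
sku=M12: ✓ → 146
sku=M65: ✓ → 25
sku=M74: ✗
sku=M24: ✓ → 321
sku=M49: ✗
sku=M13: ✓ → 71
sku=M96: ✗
sku=M70: ✓ → 176
sku=M47: ✓ → 59
sku=M21: ✓ → 456
sku=M60: ✓ → 384
auto_sum = 146 + 25 + 321 + 71 + 176 + 59 + 456 + 384 = 1638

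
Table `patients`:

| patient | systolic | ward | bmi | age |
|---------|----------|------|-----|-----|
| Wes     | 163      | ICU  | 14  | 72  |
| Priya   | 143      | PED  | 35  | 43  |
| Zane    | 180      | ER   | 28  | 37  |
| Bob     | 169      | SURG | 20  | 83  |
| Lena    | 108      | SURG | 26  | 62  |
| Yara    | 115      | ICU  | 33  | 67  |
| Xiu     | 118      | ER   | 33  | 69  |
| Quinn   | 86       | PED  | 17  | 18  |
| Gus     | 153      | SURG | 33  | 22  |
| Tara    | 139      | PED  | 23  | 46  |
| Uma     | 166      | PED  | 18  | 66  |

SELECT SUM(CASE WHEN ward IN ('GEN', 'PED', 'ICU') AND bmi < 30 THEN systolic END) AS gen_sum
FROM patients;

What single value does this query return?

554

patient=Wes: ✓ → 163
patient=Priya: ✗
patient=Zane: ✗
patient=Bob: ✗
patient=Lena: ✗
patient=Yara: ✗
patient=Xiu: ✗
patient=Quinn: ✓ → 86
patient=Gus: ✗
patient=Tara: ✓ → 139
patient=Uma: ✓ → 166
gen_sum = 163 + 86 + 139 + 166 = 554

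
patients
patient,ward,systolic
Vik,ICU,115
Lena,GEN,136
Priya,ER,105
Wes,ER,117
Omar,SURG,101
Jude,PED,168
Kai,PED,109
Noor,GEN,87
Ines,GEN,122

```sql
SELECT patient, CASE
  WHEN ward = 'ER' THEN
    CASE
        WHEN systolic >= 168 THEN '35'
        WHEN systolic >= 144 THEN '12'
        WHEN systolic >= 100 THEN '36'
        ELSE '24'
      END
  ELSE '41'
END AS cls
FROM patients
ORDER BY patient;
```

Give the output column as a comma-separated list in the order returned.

patient=Ines: ward='GEN' → outer ELSE → 41
patient=Jude: ward='PED' → outer ELSE → 41
patient=Kai: ward='PED' → outer ELSE → 41
patient=Lena: ward='GEN' → outer ELSE → 41
patient=Noor: ward='GEN' → outer ELSE → 41
patient=Omar: ward='SURG' → outer ELSE → 41
patient=Priya: ward='ER' → inner[systolic >= 100] → 36
patient=Vik: ward='ICU' → outer ELSE → 41
patient=Wes: ward='ER' → inner[systolic >= 100] → 36

41, 41, 41, 41, 41, 41, 36, 41, 36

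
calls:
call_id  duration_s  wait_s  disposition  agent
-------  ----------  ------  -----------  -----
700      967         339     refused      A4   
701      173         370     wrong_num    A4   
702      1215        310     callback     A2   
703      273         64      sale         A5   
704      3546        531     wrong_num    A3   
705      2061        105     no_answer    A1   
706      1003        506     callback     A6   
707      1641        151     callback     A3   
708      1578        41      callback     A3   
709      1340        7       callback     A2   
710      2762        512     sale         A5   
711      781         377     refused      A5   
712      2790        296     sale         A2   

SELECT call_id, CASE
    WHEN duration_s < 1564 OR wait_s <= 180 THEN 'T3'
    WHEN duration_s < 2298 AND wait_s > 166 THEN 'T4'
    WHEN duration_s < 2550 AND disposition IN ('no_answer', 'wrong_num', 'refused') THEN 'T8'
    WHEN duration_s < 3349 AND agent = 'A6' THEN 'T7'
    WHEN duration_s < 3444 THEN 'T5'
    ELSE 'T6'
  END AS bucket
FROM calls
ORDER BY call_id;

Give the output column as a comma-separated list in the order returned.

T3, T3, T3, T3, T6, T3, T3, T3, T3, T3, T5, T3, T5

call_id=700: duration_s < 1564 OR wait_s <= 180 → T3
call_id=701: duration_s < 1564 OR wait_s <= 180 → T3
call_id=702: duration_s < 1564 OR wait_s <= 180 → T3
call_id=703: duration_s < 1564 OR wait_s <= 180 → T3
call_id=704: ELSE → T6
call_id=705: duration_s < 1564 OR wait_s <= 180 → T3
call_id=706: duration_s < 1564 OR wait_s <= 180 → T3
call_id=707: duration_s < 1564 OR wait_s <= 180 → T3
call_id=708: duration_s < 1564 OR wait_s <= 180 → T3
call_id=709: duration_s < 1564 OR wait_s <= 180 → T3
call_id=710: duration_s < 3444 → T5
call_id=711: duration_s < 1564 OR wait_s <= 180 → T3
call_id=712: duration_s < 3444 → T5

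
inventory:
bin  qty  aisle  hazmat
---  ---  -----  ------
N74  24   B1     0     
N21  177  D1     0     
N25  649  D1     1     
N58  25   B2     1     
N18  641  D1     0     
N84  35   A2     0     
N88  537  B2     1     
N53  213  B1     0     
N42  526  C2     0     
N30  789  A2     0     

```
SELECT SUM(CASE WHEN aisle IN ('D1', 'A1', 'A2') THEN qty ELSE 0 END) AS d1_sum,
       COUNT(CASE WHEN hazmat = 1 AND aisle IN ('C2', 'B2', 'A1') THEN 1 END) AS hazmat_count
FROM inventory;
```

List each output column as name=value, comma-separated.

[d1_sum: aisle IN ('D1', 'A1', 'A2')]
bin=N74: ✗
bin=N21: ✓ → 177
bin=N25: ✓ → 649
bin=N58: ✗
bin=N18: ✓ → 641
bin=N84: ✓ → 35
bin=N88: ✗
bin=N53: ✗
bin=N42: ✗
bin=N30: ✓ → 789
d1_sum = 177 + 649 + 641 + 35 + 789 = 2291
—
[hazmat_count: hazmat = 1 AND aisle IN ('C2', 'B2', 'A1')]
bin=N74: ✗
bin=N21: ✗
bin=N25: ✗
bin=N58: ✓ → 1
bin=N18: ✗
bin=N84: ✗
bin=N88: ✓ → 1
bin=N53: ✗
bin=N42: ✗
bin=N30: ✗
hazmat_count = COUNT(1, 1) = 2

d1_sum=2291, hazmat_count=2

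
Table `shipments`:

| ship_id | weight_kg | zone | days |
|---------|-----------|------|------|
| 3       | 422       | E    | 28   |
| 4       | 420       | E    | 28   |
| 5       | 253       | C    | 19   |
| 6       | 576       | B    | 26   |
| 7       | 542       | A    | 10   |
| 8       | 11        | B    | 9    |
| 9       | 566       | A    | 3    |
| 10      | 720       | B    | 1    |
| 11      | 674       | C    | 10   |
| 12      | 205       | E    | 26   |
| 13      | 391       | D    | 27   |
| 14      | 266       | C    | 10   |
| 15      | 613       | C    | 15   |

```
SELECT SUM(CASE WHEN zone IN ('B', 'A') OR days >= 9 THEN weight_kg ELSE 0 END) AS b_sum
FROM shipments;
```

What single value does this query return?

5659

ship_id=3: ✓ → 422
ship_id=4: ✓ → 420
ship_id=5: ✓ → 253
ship_id=6: ✓ → 576
ship_id=7: ✓ → 542
ship_id=8: ✓ → 11
ship_id=9: ✓ → 566
ship_id=10: ✓ → 720
ship_id=11: ✓ → 674
ship_id=12: ✓ → 205
ship_id=13: ✓ → 391
ship_id=14: ✓ → 266
ship_id=15: ✓ → 613
b_sum = 422 + 420 + 253 + 576 + 542 + 11 + 566 + 720 + 674 + 205 + 391 + 266 + 613 = 5659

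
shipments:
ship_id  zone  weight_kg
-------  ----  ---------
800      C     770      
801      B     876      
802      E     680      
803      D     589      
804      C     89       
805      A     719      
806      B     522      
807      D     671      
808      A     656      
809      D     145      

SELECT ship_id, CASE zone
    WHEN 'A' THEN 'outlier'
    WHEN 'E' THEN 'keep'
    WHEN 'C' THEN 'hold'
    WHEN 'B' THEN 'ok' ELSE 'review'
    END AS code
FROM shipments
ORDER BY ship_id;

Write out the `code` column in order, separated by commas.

hold, ok, keep, review, hold, outlier, ok, review, outlier, review

ship_id=800: zone='C' → hold
ship_id=801: zone='B' → ok
ship_id=802: zone='E' → keep
ship_id=803: ELSE → review
ship_id=804: zone='C' → hold
ship_id=805: zone='A' → outlier
ship_id=806: zone='B' → ok
ship_id=807: ELSE → review
ship_id=808: zone='A' → outlier
ship_id=809: ELSE → review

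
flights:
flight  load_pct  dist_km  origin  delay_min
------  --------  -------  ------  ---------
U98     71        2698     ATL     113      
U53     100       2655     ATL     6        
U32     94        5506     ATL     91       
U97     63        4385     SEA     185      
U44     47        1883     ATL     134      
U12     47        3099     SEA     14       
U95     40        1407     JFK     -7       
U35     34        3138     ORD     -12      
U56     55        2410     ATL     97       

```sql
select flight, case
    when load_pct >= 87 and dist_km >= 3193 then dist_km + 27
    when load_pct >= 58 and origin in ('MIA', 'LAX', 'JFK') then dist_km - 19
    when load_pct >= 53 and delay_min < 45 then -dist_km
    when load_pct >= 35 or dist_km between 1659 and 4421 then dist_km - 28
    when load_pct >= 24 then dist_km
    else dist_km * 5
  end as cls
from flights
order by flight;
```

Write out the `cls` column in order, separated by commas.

flight=U12: load_pct >= 35 or dist_km between 1659 and 4421 → 3071
flight=U32: load_pct >= 87 and dist_km >= 3193 → 5533
flight=U35: load_pct >= 35 or dist_km between 1659 and 4421 → 3110
flight=U44: load_pct >= 35 or dist_km between 1659 and 4421 → 1855
flight=U53: load_pct >= 53 and delay_min < 45 → -2655
flight=U56: load_pct >= 35 or dist_km between 1659 and 4421 → 2382
flight=U95: load_pct >= 35 or dist_km between 1659 and 4421 → 1379
flight=U97: load_pct >= 35 or dist_km between 1659 and 4421 → 4357
flight=U98: load_pct >= 35 or dist_km between 1659 and 4421 → 2670

3071, 5533, 3110, 1855, -2655, 2382, 1379, 4357, 2670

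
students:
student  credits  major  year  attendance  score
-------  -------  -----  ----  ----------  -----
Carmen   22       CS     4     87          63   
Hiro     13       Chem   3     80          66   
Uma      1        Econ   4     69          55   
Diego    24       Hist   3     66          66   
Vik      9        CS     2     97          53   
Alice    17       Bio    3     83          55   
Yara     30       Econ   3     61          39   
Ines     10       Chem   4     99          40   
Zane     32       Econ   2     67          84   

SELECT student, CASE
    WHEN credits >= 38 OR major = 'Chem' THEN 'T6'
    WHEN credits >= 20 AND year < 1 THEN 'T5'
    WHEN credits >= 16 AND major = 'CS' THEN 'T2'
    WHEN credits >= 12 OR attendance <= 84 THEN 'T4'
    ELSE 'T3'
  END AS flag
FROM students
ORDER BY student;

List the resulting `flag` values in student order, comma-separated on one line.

student=Alice: credits >= 12 OR attendance <= 84 → T4
student=Carmen: credits >= 16 AND major = 'CS' → T2
student=Diego: credits >= 12 OR attendance <= 84 → T4
student=Hiro: credits >= 38 OR major = 'Chem' → T6
student=Ines: credits >= 38 OR major = 'Chem' → T6
student=Uma: credits >= 12 OR attendance <= 84 → T4
student=Vik: ELSE → T3
student=Yara: credits >= 12 OR attendance <= 84 → T4
student=Zane: credits >= 12 OR attendance <= 84 → T4

T4, T2, T4, T6, T6, T4, T3, T4, T4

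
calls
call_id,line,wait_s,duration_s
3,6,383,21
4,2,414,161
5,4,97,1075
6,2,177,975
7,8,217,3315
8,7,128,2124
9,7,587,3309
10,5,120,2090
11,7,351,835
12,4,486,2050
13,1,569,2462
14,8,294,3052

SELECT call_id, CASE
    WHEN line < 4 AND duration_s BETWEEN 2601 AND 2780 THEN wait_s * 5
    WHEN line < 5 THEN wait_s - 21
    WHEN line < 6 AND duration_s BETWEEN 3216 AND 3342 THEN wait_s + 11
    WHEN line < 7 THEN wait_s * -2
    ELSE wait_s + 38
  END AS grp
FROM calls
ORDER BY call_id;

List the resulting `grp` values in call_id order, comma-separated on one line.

-766, 393, 76, 156, 255, 166, 625, -240, 389, 465, 548, 332

call_id=3: line < 7 → -766
call_id=4: line < 5 → 393
call_id=5: line < 5 → 76
call_id=6: line < 5 → 156
call_id=7: ELSE → 255
call_id=8: ELSE → 166
call_id=9: ELSE → 625
call_id=10: line < 7 → -240
call_id=11: ELSE → 389
call_id=12: line < 5 → 465
call_id=13: line < 5 → 548
call_id=14: ELSE → 332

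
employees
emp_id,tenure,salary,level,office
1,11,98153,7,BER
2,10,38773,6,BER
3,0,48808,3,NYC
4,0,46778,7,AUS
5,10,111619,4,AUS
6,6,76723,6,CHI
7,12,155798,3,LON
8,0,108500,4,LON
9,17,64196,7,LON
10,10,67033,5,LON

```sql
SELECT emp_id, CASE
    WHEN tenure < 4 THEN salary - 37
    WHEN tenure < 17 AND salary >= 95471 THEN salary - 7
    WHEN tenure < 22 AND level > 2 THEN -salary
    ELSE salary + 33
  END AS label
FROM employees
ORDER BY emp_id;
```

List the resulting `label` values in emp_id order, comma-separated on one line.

98146, -38773, 48771, 46741, 111612, -76723, 155791, 108463, -64196, -67033

emp_id=1: tenure < 17 AND salary >= 95471 → 98146
emp_id=2: tenure < 22 AND level > 2 → -38773
emp_id=3: tenure < 4 → 48771
emp_id=4: tenure < 4 → 46741
emp_id=5: tenure < 17 AND salary >= 95471 → 111612
emp_id=6: tenure < 22 AND level > 2 → -76723
emp_id=7: tenure < 17 AND salary >= 95471 → 155791
emp_id=8: tenure < 4 → 108463
emp_id=9: tenure < 22 AND level > 2 → -64196
emp_id=10: tenure < 22 AND level > 2 → -67033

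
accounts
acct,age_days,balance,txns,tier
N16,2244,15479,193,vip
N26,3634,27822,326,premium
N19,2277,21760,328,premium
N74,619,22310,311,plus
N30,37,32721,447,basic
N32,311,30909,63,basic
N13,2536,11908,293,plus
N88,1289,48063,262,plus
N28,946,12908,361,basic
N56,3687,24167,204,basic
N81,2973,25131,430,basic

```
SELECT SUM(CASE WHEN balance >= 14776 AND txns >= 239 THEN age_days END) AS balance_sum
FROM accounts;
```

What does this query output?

10829

acct=N16: ✗
acct=N26: ✓ → 3634
acct=N19: ✓ → 2277
acct=N74: ✓ → 619
acct=N30: ✓ → 37
acct=N32: ✗
acct=N13: ✗
acct=N88: ✓ → 1289
acct=N28: ✗
acct=N56: ✗
acct=N81: ✓ → 2973
balance_sum = 3634 + 2277 + 619 + 37 + 1289 + 2973 = 10829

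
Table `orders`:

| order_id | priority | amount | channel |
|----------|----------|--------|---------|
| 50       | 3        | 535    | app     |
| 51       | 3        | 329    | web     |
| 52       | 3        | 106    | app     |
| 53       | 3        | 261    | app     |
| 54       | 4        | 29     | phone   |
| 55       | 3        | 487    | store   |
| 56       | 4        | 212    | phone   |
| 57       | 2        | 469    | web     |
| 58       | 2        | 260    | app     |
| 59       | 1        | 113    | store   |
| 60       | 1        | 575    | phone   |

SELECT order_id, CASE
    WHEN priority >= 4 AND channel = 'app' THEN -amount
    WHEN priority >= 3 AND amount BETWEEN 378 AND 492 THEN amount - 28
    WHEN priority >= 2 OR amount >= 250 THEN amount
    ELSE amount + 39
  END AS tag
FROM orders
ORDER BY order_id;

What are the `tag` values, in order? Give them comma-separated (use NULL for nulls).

order_id=50: priority >= 2 OR amount >= 250 → 535
order_id=51: priority >= 2 OR amount >= 250 → 329
order_id=52: priority >= 2 OR amount >= 250 → 106
order_id=53: priority >= 2 OR amount >= 250 → 261
order_id=54: priority >= 2 OR amount >= 250 → 29
order_id=55: priority >= 3 AND amount BETWEEN 378 AND 492 → 459
order_id=56: priority >= 2 OR amount >= 250 → 212
order_id=57: priority >= 2 OR amount >= 250 → 469
order_id=58: priority >= 2 OR amount >= 250 → 260
order_id=59: ELSE → 152
order_id=60: priority >= 2 OR amount >= 250 → 575

535, 329, 106, 261, 29, 459, 212, 469, 260, 152, 575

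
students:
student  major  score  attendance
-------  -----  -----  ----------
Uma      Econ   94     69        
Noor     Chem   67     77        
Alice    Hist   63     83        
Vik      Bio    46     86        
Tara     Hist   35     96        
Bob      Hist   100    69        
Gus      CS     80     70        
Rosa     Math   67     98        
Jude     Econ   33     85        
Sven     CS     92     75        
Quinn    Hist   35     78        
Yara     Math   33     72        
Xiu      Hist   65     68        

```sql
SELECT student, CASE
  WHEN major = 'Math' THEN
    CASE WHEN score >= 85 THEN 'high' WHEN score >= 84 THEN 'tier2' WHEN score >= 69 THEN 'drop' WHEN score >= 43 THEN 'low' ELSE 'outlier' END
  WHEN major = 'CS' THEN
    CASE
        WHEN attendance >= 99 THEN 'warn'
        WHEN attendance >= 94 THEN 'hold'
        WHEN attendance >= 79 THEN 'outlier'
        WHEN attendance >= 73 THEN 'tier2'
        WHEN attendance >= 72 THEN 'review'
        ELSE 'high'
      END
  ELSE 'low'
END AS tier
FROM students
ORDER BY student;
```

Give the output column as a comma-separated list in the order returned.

student=Alice: major='Hist' → outer ELSE → low
student=Bob: major='Hist' → outer ELSE → low
student=Gus: major='CS' → inner[ELSE] → high
student=Jude: major='Econ' → outer ELSE → low
student=Noor: major='Chem' → outer ELSE → low
student=Quinn: major='Hist' → outer ELSE → low
student=Rosa: major='Math' → inner[score >= 43] → low
student=Sven: major='CS' → inner[attendance >= 73] → tier2
student=Tara: major='Hist' → outer ELSE → low
student=Uma: major='Econ' → outer ELSE → low
student=Vik: major='Bio' → outer ELSE → low
student=Xiu: major='Hist' → outer ELSE → low
student=Yara: major='Math' → inner[ELSE] → outlier

low, low, high, low, low, low, low, tier2, low, low, low, low, outlier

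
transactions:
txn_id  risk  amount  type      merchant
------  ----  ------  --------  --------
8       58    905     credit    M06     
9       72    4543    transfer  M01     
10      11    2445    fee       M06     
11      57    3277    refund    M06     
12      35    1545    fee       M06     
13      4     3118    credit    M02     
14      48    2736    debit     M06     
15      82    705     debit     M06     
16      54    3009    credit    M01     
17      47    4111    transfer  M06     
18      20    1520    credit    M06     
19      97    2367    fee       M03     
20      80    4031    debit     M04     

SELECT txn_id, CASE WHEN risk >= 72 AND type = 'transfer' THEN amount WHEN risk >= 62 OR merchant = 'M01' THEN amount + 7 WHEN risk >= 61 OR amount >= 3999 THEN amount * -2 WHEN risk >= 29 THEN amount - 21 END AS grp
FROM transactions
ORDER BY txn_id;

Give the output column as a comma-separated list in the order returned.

884, 4543, NULL, 3256, 1524, NULL, 2715, 712, 3016, -8222, NULL, 2374, 4038

txn_id=8: risk >= 29 → 884
txn_id=9: risk >= 72 AND type = 'transfer' → 4543
txn_id=10: (no match → NULL) → NULL
txn_id=11: risk >= 29 → 3256
txn_id=12: risk >= 29 → 1524
txn_id=13: (no match → NULL) → NULL
txn_id=14: risk >= 29 → 2715
txn_id=15: risk >= 62 OR merchant = 'M01' → 712
txn_id=16: risk >= 62 OR merchant = 'M01' → 3016
txn_id=17: risk >= 61 OR amount >= 3999 → -8222
txn_id=18: (no match → NULL) → NULL
txn_id=19: risk >= 62 OR merchant = 'M01' → 2374
txn_id=20: risk >= 62 OR merchant = 'M01' → 4038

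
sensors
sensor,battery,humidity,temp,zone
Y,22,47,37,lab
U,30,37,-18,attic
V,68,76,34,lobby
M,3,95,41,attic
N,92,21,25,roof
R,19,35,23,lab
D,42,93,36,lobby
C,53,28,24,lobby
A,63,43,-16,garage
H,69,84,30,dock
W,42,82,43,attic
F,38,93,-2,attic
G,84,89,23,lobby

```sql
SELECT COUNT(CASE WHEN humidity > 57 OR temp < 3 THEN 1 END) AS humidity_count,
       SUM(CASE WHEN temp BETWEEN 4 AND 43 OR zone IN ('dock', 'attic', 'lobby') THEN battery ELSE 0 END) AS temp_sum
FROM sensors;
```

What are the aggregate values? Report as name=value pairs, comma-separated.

humidity_count=9, temp_sum=562

[humidity_count: humidity > 57 OR temp < 3]
sensor=Y: ✗
sensor=U: ✓ → 1
sensor=V: ✓ → 1
sensor=M: ✓ → 1
sensor=N: ✗
sensor=R: ✗
sensor=D: ✓ → 1
sensor=C: ✗
sensor=A: ✓ → 1
sensor=H: ✓ → 1
sensor=W: ✓ → 1
sensor=F: ✓ → 1
sensor=G: ✓ → 1
humidity_count = COUNT(1, 1, 1, 1, 1, 1, 1, 1, 1) = 9
—
[temp_sum: temp BETWEEN 4 AND 43 OR zone IN ('dock', 'attic', 'lobby')]
sensor=Y: ✓ → 22
sensor=U: ✓ → 30
sensor=V: ✓ → 68
sensor=M: ✓ → 3
sensor=N: ✓ → 92
sensor=R: ✓ → 19
sensor=D: ✓ → 42
sensor=C: ✓ → 53
sensor=A: ✗
sensor=H: ✓ → 69
sensor=W: ✓ → 42
sensor=F: ✓ → 38
sensor=G: ✓ → 84
temp_sum = 22 + 30 + 68 + 3 + 92 + 19 + 42 + 53 + 69 + 42 + 38 + 84 = 562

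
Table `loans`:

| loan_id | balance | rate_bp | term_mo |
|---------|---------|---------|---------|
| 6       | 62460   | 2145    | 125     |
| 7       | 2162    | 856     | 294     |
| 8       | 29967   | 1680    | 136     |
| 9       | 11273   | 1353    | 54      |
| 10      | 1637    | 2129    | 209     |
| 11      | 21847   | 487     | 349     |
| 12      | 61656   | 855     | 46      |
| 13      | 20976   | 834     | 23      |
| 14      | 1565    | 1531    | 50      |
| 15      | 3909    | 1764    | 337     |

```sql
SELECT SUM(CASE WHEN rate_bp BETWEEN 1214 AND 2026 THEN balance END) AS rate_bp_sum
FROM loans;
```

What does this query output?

loan_id=6: ✗
loan_id=7: ✗
loan_id=8: ✓ → 29967
loan_id=9: ✓ → 11273
loan_id=10: ✗
loan_id=11: ✗
loan_id=12: ✗
loan_id=13: ✗
loan_id=14: ✓ → 1565
loan_id=15: ✓ → 3909
rate_bp_sum = 29967 + 11273 + 1565 + 3909 = 46714

46714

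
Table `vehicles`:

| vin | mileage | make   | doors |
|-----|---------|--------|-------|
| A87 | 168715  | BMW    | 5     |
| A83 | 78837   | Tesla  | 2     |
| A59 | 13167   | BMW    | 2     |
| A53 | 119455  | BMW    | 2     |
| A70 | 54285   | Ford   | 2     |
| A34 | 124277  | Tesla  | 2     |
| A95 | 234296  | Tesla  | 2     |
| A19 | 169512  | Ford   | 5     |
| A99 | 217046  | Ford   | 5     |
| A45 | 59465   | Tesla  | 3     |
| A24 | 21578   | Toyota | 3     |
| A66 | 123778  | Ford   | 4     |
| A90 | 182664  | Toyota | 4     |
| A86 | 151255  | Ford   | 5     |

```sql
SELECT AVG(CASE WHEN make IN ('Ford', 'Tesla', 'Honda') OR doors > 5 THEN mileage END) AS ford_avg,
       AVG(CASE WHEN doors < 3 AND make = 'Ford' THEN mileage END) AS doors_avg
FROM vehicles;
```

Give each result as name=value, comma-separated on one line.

ford_avg=134750.1111111111, doors_avg=54285

[ford_avg: make IN ('Ford', 'Tesla', 'Honda') OR doors > 5]
vin=A87: ✗
vin=A83: ✓ → 78837
vin=A59: ✗
vin=A53: ✗
vin=A70: ✓ → 54285
vin=A34: ✓ → 124277
vin=A95: ✓ → 234296
vin=A19: ✓ → 169512
vin=A99: ✓ → 217046
vin=A45: ✓ → 59465
vin=A24: ✗
vin=A66: ✓ → 123778
vin=A90: ✗
vin=A86: ✓ → 151255
ford_avg = (78837 + 54285 + 124277 + 234296 + 169512 + 217046 + 59465 + 123778 + 151255) / 9 = 134750.1111111111
—
[doors_avg: doors < 3 AND make = 'Ford']
vin=A87: ✗
vin=A83: ✗
vin=A59: ✗
vin=A53: ✗
vin=A70: ✓ → 54285
vin=A34: ✗
vin=A95: ✗
vin=A19: ✗
vin=A99: ✗
vin=A45: ✗
vin=A24: ✗
vin=A66: ✗
vin=A90: ✗
vin=A86: ✗
doors_avg = 54285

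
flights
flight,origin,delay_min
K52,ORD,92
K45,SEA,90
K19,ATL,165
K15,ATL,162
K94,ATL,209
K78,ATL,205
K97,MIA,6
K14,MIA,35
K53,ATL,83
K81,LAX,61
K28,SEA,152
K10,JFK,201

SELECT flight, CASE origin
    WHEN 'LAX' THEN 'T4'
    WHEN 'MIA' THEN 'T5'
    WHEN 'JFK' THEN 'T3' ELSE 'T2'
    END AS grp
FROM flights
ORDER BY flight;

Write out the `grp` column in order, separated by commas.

T3, T5, T2, T2, T2, T2, T2, T2, T2, T4, T2, T5

flight=K10: origin='JFK' → T3
flight=K14: origin='MIA' → T5
flight=K15: ELSE → T2
flight=K19: ELSE → T2
flight=K28: ELSE → T2
flight=K45: ELSE → T2
flight=K52: ELSE → T2
flight=K53: ELSE → T2
flight=K78: ELSE → T2
flight=K81: origin='LAX' → T4
flight=K94: ELSE → T2
flight=K97: origin='MIA' → T5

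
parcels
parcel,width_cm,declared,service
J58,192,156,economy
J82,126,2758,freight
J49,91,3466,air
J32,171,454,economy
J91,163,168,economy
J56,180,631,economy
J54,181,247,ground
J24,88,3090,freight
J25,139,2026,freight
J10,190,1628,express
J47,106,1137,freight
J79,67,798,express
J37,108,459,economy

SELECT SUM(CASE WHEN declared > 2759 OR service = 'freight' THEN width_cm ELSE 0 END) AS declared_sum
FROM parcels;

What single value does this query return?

550

parcel=J58: ✗
parcel=J82: ✓ → 126
parcel=J49: ✓ → 91
parcel=J32: ✗
parcel=J91: ✗
parcel=J56: ✗
parcel=J54: ✗
parcel=J24: ✓ → 88
parcel=J25: ✓ → 139
parcel=J10: ✗
parcel=J47: ✓ → 106
parcel=J79: ✗
parcel=J37: ✗
declared_sum = 126 + 91 + 88 + 139 + 106 = 550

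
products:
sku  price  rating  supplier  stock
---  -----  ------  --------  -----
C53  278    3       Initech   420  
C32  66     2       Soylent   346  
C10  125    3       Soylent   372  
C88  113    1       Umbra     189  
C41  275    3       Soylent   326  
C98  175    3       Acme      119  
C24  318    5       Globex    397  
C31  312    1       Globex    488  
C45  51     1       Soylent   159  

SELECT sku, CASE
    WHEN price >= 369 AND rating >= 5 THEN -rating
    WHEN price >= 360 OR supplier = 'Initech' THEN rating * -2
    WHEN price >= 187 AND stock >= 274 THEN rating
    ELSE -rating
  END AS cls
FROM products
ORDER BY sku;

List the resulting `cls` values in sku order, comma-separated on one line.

-3, 5, 1, -2, 3, -1, -6, -1, -3

sku=C10: ELSE → -3
sku=C24: price >= 187 AND stock >= 274 → 5
sku=C31: price >= 187 AND stock >= 274 → 1
sku=C32: ELSE → -2
sku=C41: price >= 187 AND stock >= 274 → 3
sku=C45: ELSE → -1
sku=C53: price >= 360 OR supplier = 'Initech' → -6
sku=C88: ELSE → -1
sku=C98: ELSE → -3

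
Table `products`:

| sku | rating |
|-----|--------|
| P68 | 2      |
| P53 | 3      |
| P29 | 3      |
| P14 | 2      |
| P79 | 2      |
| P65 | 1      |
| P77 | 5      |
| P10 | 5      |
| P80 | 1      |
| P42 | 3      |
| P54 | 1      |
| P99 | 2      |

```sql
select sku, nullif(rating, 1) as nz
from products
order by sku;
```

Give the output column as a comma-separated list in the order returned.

sku=P10: rating=5 vs 1: differ → 5
sku=P14: rating=2 vs 1: differ → 2
sku=P29: rating=3 vs 1: differ → 3
sku=P42: rating=3 vs 1: differ → 3
sku=P53: rating=3 vs 1: differ → 3
sku=P54: rating=1 vs 1: equal → NULL
sku=P65: rating=1 vs 1: equal → NULL
sku=P68: rating=2 vs 1: differ → 2
sku=P77: rating=5 vs 1: differ → 5
sku=P79: rating=2 vs 1: differ → 2
sku=P80: rating=1 vs 1: equal → NULL
sku=P99: rating=2 vs 1: differ → 2

5, 2, 3, 3, 3, NULL, NULL, 2, 5, 2, NULL, 2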